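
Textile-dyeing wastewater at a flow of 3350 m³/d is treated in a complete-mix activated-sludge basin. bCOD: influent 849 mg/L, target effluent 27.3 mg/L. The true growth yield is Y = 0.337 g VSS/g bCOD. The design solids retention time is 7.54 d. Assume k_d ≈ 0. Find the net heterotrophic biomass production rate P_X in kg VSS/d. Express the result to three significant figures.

No decay correction is needed, so Y_obs = Y = 0.337.
Q·(S₀ − S) = 3350 × (849 − 27.3) × 10⁻³ = 2753 kg/d removed.
So the net sludge growth is P_X = 0.3370 × 2753 = 927.7 kg VSS/d.

P_X ≈ 928 kg VSS/d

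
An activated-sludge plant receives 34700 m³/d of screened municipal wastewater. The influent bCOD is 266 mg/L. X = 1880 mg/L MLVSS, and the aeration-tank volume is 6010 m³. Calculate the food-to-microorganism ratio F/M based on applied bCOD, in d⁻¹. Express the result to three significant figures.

F/M ≈ 0.817 d⁻¹

F/M = applied load / biomass = Q·S₀/(V·X) = 34700 × 266 / (6010 × 1880) = 0.8169 d⁻¹.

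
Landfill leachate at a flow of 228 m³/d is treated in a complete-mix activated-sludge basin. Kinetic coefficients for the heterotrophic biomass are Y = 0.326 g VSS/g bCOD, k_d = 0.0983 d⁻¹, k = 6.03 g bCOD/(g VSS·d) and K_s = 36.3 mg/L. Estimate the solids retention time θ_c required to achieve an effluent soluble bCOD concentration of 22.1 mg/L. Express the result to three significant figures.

θ_c ≈ 1.55 d

Specific growth rate at S = 22.1 mg/L: μ = YkS/(K_s+S) = 0.326·6.03·22.1/(36.3+22.1) = 0.7439 d⁻¹.
Then 1/θ_c = μ − k_d = 0.7439 − 0.0983 = 0.6456 d⁻¹, giving θ_c = 1.549 d.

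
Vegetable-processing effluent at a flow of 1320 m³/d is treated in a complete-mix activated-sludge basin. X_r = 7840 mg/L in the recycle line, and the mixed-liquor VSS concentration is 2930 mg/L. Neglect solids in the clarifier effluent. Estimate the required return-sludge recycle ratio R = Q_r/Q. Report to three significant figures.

R ≈ 0.597

Mass balance around the secondary clarifier (neglecting effluent solids): R = X / (X_r − X) = 2930 / (7840 − 2930) = 0.5967.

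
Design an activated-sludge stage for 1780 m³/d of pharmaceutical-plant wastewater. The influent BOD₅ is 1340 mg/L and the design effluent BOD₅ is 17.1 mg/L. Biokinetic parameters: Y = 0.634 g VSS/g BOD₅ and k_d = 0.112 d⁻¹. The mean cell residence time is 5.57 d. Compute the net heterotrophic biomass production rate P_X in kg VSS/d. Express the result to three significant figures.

Observed yield with endogenous decay: Y_obs = Y / (1 + k_d·θ_c) = 0.634 / (1 + 0.112 × 5.57) = 0.634 / 1.624 = 0.3904 g VSS/g BOD₅.
Substrate removed = Q·(S₀ − S) = 1780 m³/d × (1340 − 17.1) g/m³ = 2.35×10^6 g/d = 2355 kg/d.
P_X = Y_obs · Q(S₀ − S) = 0.3904 × 2355 = 919.4 kg VSS/d.

P_X ≈ 919 kg VSS/d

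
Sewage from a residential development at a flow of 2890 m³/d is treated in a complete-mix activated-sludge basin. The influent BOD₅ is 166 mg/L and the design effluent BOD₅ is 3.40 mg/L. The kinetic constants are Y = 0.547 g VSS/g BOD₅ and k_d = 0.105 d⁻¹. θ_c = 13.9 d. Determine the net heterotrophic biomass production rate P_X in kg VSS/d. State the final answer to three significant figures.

Observed yield with endogenous decay: Y_obs = Y / (1 + k_d·θ_c) = 0.547 / (1 + 0.105 × 13.9) = 0.547 / 2.460 = 0.2224 g VSS/g BOD₅.
Mass of BOD₅ removed per day: Q(S₀ − S) = 2890 × 162.6 g/m³ = 469.9 kg/d.
So the net sludge growth is P_X = 0.2224 × 469.9 = 104.5 kg VSS/d.

P_X ≈ 105 kg VSS/d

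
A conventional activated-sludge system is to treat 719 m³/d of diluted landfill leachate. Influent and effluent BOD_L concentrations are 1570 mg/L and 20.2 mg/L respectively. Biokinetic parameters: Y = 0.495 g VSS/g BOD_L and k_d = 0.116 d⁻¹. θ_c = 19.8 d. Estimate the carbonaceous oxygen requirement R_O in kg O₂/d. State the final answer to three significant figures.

R_O ≈ 877 kg O₂/d

Y_obs = Y / (1 + k_d θ_c) = 0.495 / (1 + 0.116 × 19.8) = 0.495 / 3.297 = 0.1501.
Substrate removed = Q·(S₀ − S) = 719 m³/d × (1570 − 20.2) g/m³ = 1.11×10^6 g/d = 1114 kg/d.
P_X = Y_obs·Q·(S₀ − S) = 0.1501 × 1114 = 167.3 kg VSS/d.
Carbonaceous O₂ demand = substrate oxidised − cell-mass equivalent = 1114 − 1.42 × 167.3 = 876.7 kg O₂/d.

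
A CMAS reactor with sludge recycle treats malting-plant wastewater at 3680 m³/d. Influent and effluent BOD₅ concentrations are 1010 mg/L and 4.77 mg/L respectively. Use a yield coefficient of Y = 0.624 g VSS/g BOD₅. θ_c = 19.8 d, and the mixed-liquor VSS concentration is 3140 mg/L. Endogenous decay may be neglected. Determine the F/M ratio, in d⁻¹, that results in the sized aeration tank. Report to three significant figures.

F/M ≈ 0.0813 d⁻¹

Biomass mass balance (decay neglected): V·X = Y·Q·(S₀ − S)·θ_c, so V = 0.624 × 3680 × (1010 − 4.77) × 19.8 / 3140 = 14556 m³.
F/M = applied load / biomass = Q·S₀/(V·X) = 3680 × 1010 / (14556 × 3140) = 0.08132 d⁻¹.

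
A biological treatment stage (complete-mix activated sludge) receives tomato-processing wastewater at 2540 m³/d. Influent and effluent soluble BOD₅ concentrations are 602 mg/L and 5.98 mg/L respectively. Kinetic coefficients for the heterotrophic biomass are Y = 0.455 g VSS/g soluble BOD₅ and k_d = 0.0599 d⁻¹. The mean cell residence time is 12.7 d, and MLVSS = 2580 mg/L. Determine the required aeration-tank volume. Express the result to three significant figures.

From the SRT design equation V = Y Q (S₀−S) θ_c / [X (1 + k_d θ_c)] = 0.455 × 2540 × (602 − 5.98) × 12.7 / [2580 × (1 + 0.0599 × 12.7)] = 8.75×10^6 / 4543 = 1926 m³.

V ≈ 1930 m³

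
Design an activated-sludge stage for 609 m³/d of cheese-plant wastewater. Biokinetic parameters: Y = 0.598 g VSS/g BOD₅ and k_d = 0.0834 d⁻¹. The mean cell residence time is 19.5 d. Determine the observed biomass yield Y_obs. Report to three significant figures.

Observed yield with endogenous decay: Y_obs = Y / (1 + k_d·θ_c) = 0.598 / (1 + 0.0834 × 19.5) = 0.598 / 2.626 = 0.2277 g VSS/g BOD₅.

Y_obs ≈ 0.228 g VSS/g BOD₅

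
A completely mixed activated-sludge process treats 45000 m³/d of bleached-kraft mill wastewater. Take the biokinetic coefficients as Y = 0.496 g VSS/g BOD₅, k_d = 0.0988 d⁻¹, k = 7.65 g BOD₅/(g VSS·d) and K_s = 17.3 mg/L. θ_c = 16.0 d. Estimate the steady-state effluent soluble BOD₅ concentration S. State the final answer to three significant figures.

From the Monod/SRT balance for a CMAS, S = K_s·(1+k_d θ_c)/[θ_c·(Y k − k_d) − 1] = 17.3 × (1 + 0.0988 × 16.0) / [16.0 × (0.496 × 7.65 − 0.0988) − 1] = 44.65 / 58.13 = 0.7681 mg/L.

S ≈ 0.768 mg/L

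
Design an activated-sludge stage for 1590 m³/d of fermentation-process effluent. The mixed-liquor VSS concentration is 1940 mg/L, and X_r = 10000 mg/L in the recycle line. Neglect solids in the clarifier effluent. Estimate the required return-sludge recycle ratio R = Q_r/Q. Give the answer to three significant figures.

Mass balance around the secondary clarifier (neglecting effluent solids): R = X / (X_r − X) = 1940 / (10000 − 1940) = 0.2407.

R ≈ 0.241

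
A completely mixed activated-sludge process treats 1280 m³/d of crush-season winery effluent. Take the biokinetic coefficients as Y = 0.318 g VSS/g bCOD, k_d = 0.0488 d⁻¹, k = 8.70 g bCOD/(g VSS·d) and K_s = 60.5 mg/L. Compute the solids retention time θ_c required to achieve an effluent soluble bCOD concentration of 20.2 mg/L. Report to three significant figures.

From 1/θ_c = Y·k·S/(K_s + S) − k_d: Y·k·S/(K_s+S) = 0.318 × 8.70 × 20.2 / (60.5 + 20.2) = 0.6925 d⁻¹.
Then 1/θ_c = μ − k_d = 0.6925 − 0.0488 = 0.6437 d⁻¹, giving θ_c = 1.554 d.

θ_c ≈ 1.55 d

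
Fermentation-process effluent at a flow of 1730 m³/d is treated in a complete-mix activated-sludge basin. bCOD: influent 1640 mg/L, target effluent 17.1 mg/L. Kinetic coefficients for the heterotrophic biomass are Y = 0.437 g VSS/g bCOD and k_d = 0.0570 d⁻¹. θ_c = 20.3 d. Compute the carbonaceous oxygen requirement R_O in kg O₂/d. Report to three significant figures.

R_O ≈ 2000 kg O₂/d

Y_obs = Y / (1 + k_d θ_c) = 0.437 / (1 + 0.0570 × 20.3) = 0.437 / 2.157 = 0.2026.
Q·(S₀ − S) = 1730 × (1640 − 17.1) × 10⁻³ = 2808 kg/d removed.
Net sludge production P_X = 0.2026 × 2808 = 568.8 kg VSS/d.
R_O = Q·(S₀ − S) − 1.42·P_X = 2808 − 1.42 × 568.8 = 2000 kg O₂/d.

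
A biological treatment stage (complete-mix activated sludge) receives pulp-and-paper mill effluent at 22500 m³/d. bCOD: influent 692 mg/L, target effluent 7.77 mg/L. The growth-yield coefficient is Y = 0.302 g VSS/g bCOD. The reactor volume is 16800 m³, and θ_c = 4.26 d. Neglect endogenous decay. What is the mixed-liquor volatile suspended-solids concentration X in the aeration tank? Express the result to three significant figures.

Without decay, X = Y Q (S₀−S) θ_c / V = 0.302 × 22500 × (692 − 7.77) × 4.26 / 16800 = 1179 mg/L.

X ≈ 1180 mg/L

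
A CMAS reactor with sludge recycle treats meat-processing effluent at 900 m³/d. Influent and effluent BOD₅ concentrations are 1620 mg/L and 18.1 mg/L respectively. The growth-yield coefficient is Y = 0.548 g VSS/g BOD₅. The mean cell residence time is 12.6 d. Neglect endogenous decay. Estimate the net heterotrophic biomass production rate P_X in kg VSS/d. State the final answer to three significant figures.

P_X ≈ 790 kg VSS/d

Since k_d ≈ 0, Y_obs = Y = 0.548 g VSS/g BOD₅.
Q·(S₀ − S) = 900 × (1620 − 18.1) × 10⁻³ = 1442 kg/d removed.
P_X = Y_obs · Q(S₀ − S) = 0.5480 × 1442 = 790.1 kg VSS/d.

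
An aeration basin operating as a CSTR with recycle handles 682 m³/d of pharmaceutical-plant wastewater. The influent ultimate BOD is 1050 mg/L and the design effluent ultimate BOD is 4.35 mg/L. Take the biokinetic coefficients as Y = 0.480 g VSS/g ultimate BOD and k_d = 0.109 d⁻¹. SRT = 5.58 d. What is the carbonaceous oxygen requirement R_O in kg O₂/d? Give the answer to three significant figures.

R_O ≈ 411 kg O₂/d

Observed yield with endogenous decay: Y_obs = Y / (1 + k_d·θ_c) = 0.480 / (1 + 0.109 × 5.58) = 0.480 / 1.608 = 0.2985 g VSS/g ultimate BOD.
Substrate removed = Q·(S₀ − S) = 682 m³/d × (1050 − 4.35) g/m³ = 7.13×10^5 g/d = 713.1 kg/d.
P_X = Y_obs·Q·(S₀ − S) = 0.2985 × 713.1 = 212.8 kg VSS/d.
R_O = Q·ΔS − 1.42 P_X = 713.1 − 302.2 = 410.9 kg O₂/d.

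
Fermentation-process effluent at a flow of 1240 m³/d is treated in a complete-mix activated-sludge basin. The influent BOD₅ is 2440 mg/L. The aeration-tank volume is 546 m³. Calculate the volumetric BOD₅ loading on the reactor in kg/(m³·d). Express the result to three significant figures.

L_v = Q S₀ / V = 1240 × 2440 × 10⁻³ / 546.0 = 5.541 kg/(m³·d).

L_v ≈ 5.54 kg BOD₅/(m³·d)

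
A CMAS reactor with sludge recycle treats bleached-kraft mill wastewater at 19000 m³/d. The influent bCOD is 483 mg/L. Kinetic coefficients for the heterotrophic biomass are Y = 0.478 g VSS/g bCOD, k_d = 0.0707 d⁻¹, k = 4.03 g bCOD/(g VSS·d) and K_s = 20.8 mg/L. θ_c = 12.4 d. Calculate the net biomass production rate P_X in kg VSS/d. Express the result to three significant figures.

P_X ≈ 2330 kg VSS/d

For a completely mixed reactor with recycle the Lawrence–McCarty relation gives S = K_s·(1 + k_d·θ_c) / [θ_c·(Y·k − k_d) − 1] = 20.8 × (1 + 0.0707 × 12.4) / [12.4 × (0.478 × 4.03 − 0.0707) − 1] = 39.03 / 22.01 = 1.774 mg/L.
The observed yield is Y_obs = Y/(1 + k_d·θ_c) = 0.478 / (1 + 0.0707 × 12.4) = 0.478 / 1.877 = 0.2547 g VSS per g bCOD removed.
Q·(S₀ − S) = 19000 × (483 − 1.77) × 10⁻³ = 9143 kg/d removed.
Biomass produced: P_X = Y_obs·Q·ΔS = 0.2547 × 9143 ≈ 2329 kg VSS/d.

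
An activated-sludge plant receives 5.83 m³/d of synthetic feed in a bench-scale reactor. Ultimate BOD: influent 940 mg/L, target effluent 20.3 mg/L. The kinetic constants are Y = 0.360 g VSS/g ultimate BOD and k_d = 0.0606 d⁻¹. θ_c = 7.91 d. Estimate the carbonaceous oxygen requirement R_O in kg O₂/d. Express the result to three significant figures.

Y_obs = Y / (1 + k_d θ_c) = 0.360 / (1 + 0.0606 × 7.91) = 0.360 / 1.479 = 0.2434.
Q·(S₀ − S) = 5.83 × (940 − 20.3) × 10⁻³ = 5.362 kg/d removed.
Biomass synthesised: P_X = Y_obs × 5.362 = 1.305 kg VSS/d.
Carbonaceous O₂ demand = substrate oxidised − cell-mass equivalent = 5.362 − 1.42 × 1.305 = 3.509 kg O₂/d.

R_O ≈ 3.51 kg O₂/d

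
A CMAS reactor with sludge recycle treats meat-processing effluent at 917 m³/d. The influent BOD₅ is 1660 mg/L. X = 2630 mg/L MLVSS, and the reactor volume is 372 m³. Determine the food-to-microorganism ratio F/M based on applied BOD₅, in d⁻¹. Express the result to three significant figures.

F/M ≈ 1.56 d⁻¹

F/M = applied load / biomass = Q·S₀/(V·X) = 917 × 1660 / (372.0 × 2630) = 1.556 d⁻¹.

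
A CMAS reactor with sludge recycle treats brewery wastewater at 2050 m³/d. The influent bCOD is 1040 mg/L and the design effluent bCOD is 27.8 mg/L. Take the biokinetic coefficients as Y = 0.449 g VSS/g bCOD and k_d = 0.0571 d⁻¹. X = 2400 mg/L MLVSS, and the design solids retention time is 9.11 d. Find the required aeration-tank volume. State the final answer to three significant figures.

V ≈ 2330 m³

Steady-state biomass mass balance: V·X·(1 + k_d·θ_c) = Y·Q·(S₀ − S)·θ_c, so V = 0.449 × 2050 × (1040 − 27.8) × 9.11 / [2400 × (1 + 0.0571 × 9.11)] = 8.49×10^6 / 3648 = 2326 m³.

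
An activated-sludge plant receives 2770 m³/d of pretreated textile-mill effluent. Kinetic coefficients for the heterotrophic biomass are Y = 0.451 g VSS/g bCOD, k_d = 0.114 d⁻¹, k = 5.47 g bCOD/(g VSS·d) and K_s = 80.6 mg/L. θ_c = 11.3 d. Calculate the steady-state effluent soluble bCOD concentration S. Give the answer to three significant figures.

S ≈ 7.21 mg/L

From the Monod/SRT balance for a CMAS, S = K_s·(1+k_d θ_c)/[θ_c·(Y k − k_d) − 1] = 80.6 × (1 + 0.114 × 11.3) / [11.3 × (0.451 × 5.47 − 0.114) − 1] = 184.4 / 25.59 = 7.207 mg/L.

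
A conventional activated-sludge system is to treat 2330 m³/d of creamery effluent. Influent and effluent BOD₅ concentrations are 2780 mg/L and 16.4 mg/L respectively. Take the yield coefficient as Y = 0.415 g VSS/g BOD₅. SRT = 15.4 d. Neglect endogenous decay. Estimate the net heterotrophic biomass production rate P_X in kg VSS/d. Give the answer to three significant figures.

P_X ≈ 2670 kg VSS/d

Since k_d ≈ 0, Y_obs = Y = 0.415 g VSS/g BOD₅.
ΔS = 2780 − 16.4 = 2764 mg/L, so the substrate removal rate is 2330 × 2764/1000 = 6439 kg BOD₅/d.
Net biomass production P_X = Y_obs × Q·(S₀ − S) = 0.4150 × 6439 = 2672 kg VSS/d.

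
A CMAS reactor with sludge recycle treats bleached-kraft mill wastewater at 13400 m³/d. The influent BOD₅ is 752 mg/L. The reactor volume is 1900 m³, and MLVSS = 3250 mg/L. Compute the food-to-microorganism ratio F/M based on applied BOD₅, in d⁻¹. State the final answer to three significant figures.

Food-to-microorganism ratio F/M = Q S₀ / (V X) = 13400 × 752 / (1900 × 3250) = 1.632 d⁻¹.

F/M ≈ 1.63 d⁻¹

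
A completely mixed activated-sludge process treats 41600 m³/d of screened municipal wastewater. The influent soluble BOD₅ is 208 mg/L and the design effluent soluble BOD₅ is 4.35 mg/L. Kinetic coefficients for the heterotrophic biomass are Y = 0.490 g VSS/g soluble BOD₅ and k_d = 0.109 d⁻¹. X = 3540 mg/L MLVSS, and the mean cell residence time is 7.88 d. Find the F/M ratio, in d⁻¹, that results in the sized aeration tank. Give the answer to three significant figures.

F/M ≈ 0.492 d⁻¹

Steady-state biomass mass balance: V·X·(1 + k_d·θ_c) = Y·Q·(S₀ − S)·θ_c, so V = 0.490 × 41600 × (208 − 4.35) × 7.88 / [3540 × (1 + 0.109 × 7.88)] = 3.27×10^7 / 6581 = 4971 m³.
F/M = applied load / biomass = Q·S₀/(V·X) = 41600 × 208 / (4971 × 3540) = 0.4917 d⁻¹.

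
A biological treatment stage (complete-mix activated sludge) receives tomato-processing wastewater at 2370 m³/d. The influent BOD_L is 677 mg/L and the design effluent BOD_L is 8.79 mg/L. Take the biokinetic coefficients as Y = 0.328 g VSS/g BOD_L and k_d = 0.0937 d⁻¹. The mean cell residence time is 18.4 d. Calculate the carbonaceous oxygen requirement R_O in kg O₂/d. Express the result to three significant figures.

R_O ≈ 1310 kg O₂/d

Correct the yield for decay: Y_obs = Y/(1 + k_d θ_c) = 0.328 / (1 + 0.0937 × 18.4) = 0.328 / 2.724 = 0.1204.
Substrate removed = Q·(S₀ − S) = 2370 m³/d × (677 − 8.79) g/m³ = 1.58×10^6 g/d = 1584 kg/d.
Net sludge production P_X = 0.1204 × 1584 = 190.7 kg VSS/d.
Carbonaceous O₂ demand = substrate oxidised − cell-mass equivalent = 1584 − 1.42 × 190.7 = 1313 kg O₂/d.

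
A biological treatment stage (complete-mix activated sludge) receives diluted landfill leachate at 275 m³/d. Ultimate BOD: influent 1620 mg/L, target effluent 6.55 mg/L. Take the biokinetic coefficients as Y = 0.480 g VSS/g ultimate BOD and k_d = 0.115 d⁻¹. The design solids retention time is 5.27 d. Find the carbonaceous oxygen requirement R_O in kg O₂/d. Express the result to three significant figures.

Observed yield with endogenous decay: Y_obs = Y / (1 + k_d·θ_c) = 0.480 / (1 + 0.115 × 5.27) = 0.480 / 1.606 = 0.2989 g VSS/g ultimate BOD.
ΔS = 1620 − 6.55 = 1613 mg/L, so the substrate removal rate is 275 × 1613/1000 = 443.7 kg ultimate BOD/d.
P_X = Y_obs·Q·(S₀ − S) = 0.2989 × 443.7 = 132.6 kg VSS/d.
Carbonaceous O₂ demand = substrate oxidised − cell-mass equivalent = 443.7 − 1.42 × 132.6 = 255.4 kg O₂/d.

R_O ≈ 255 kg O₂/d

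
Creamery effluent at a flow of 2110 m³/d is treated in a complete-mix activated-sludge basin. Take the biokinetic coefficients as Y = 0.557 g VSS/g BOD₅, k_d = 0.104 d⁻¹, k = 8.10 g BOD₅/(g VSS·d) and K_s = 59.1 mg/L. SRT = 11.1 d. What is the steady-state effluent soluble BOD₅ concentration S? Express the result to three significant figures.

From the Monod/SRT balance for a CMAS, S = K_s·(1+k_d θ_c)/[θ_c·(Y k − k_d) − 1] = 59.1 × (1 + 0.104 × 11.1) / [11.1 × (0.557 × 8.10 − 0.104) − 1] = 127.3 / 47.93 = 2.657 mg/L.

S ≈ 2.66 mg/L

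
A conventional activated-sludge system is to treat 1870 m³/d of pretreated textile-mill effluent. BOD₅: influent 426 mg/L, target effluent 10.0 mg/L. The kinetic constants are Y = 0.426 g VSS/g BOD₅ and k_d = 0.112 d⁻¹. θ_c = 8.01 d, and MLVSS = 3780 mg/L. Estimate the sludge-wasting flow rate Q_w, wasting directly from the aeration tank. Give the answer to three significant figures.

Q_w ≈ 46.2 m³/d

Rearranging the biomass balance for a CMAS with decay, V = Y·Q·ΔS·θ_c / [X·(1+k_d θ_c)] = 0.426 × 1870 × (426 − 10.0) × 8.01 / [3780 × (1 + 0.112 × 8.01)] = 2.65×10^6 / 7171 = 370.2 m³.
Wasting from the aeration tank: Q_w = V / θ_c = 370.2 / 8.01 = 46.21 m³/d.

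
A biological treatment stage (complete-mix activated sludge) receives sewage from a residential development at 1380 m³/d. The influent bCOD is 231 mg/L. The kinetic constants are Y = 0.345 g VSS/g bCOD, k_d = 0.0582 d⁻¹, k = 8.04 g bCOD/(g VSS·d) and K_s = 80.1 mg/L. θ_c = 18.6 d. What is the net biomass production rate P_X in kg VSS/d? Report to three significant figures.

P_X ≈ 52.0 kg VSS/d

From the Monod/SRT balance for a CMAS, S = K_s·(1+k_d θ_c)/[θ_c·(Y k − k_d) − 1] = 80.1 × (1 + 0.0582 × 18.6) / [18.6 × (0.345 × 8.04 − 0.0582) − 1] = 166.8 / 49.51 = 3.369 mg/L.
Observed yield with endogenous decay: Y_obs = Y / (1 + k_d·θ_c) = 0.345 / (1 + 0.0582 × 18.6) = 0.345 / 2.083 = 0.1657 g VSS/g bCOD.
Mass of bCOD removed per day: Q(S₀ − S) = 1380 × 227.6 g/m³ = 314.1 kg/d.
Biomass produced: P_X = Y_obs·Q·ΔS = 0.1657 × 314.1 ≈ 52.04 kg VSS/d.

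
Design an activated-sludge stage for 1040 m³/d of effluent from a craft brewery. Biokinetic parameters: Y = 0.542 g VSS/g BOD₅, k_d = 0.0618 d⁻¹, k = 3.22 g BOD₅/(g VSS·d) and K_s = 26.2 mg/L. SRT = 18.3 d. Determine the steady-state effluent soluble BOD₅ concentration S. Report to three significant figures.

From the Monod/SRT balance for a CMAS, S = K_s·(1+k_d θ_c)/[θ_c·(Y k − k_d) − 1] = 26.2 × (1 + 0.0618 × 18.3) / [18.3 × (0.542 × 3.22 − 0.0618) − 1] = 55.83 / 29.81 = 1.873 mg/L.

S ≈ 1.87 mg/L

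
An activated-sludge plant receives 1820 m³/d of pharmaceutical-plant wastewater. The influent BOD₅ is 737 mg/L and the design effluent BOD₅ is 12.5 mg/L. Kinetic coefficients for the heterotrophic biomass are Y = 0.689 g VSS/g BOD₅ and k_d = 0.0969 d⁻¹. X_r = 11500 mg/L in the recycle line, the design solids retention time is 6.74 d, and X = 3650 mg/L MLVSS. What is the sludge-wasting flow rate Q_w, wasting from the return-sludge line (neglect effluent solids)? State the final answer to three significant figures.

From the SRT design equation V = Y Q (S₀−S) θ_c / [X (1 + k_d θ_c)] = 0.689 × 1820 × (737 − 12.5) × 6.74 / [3650 × (1 + 0.0969 × 6.74)] = 6.12×10^6 / 6034 = 1015 m³.
Wasting from the return line (neglecting effluent solids): Q_w = V·X / (θ_c·X_r) = 1015 × 3650 / (6.74 × 11500) = 47.79 m³/d.

Q_w ≈ 47.8 m³/d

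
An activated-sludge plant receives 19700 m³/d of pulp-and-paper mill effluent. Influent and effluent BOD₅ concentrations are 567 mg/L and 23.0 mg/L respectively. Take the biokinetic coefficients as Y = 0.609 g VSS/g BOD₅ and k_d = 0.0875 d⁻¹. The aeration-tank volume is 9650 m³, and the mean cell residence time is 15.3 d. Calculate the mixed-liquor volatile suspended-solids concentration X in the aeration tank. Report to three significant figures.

X ≈ 4420 mg/L

X = Y·Q·ΔS·θ_c / [V·(1 + k_d θ_c)] = 0.609 × 19700 × (567 − 23.0) × 15.3 / [9650 × (1 + 0.0875 × 15.3)] = 4424 mg/L.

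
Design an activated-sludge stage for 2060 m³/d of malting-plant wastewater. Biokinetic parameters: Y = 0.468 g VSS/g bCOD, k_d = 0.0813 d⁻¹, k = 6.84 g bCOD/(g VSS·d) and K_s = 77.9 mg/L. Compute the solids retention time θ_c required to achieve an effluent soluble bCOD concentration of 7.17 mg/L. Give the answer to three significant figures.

At the target effluent, Y k S/(K_s+S) = 0.468×6.84×7.17/85.07 = 0.2698 d⁻¹.
Then 1/θ_c = μ − k_d = 0.2698 − 0.0813 = 0.1885 d⁻¹, giving θ_c = 5.305 d.

θ_c ≈ 5.30 d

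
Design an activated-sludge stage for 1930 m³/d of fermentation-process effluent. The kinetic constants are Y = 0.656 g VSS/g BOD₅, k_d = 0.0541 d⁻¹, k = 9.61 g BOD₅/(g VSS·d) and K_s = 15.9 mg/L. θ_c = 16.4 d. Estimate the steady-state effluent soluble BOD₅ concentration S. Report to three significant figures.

S ≈ 0.296 mg/L

From the Monod/SRT balance for a CMAS, S = K_s·(1+k_d θ_c)/[θ_c·(Y k − k_d) − 1] = 15.9 × (1 + 0.0541 × 16.4) / [16.4 × (0.656 × 9.61 − 0.0541) − 1] = 30.01 / 101.5 = 0.2956 mg/L.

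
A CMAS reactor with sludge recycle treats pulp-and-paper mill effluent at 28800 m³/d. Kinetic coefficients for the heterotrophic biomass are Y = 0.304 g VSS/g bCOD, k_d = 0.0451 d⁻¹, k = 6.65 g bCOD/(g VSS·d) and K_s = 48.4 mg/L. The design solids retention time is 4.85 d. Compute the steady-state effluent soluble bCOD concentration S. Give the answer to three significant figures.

Effluent substrate depends only on kinetics and SRT: S = K_s(1 + k_d θ_c) / [θ_c(Yk − k_d) − 1] = 48.4 × (1 + 0.0451 × 4.85) / [4.85 × (0.304 × 6.65 − 0.0451) − 1] = 58.99 / 8.586 = 6.870 mg/L.

S ≈ 6.87 mg/L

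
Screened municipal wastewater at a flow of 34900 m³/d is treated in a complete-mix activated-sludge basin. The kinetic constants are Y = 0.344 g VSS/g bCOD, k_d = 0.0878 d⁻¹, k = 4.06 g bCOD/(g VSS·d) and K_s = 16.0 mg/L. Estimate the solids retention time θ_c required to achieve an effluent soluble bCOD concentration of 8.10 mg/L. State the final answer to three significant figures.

θ_c ≈ 2.62 d

Specific growth rate at S = 8.10 mg/L: μ = YkS/(K_s+S) = 0.344·4.06·8.10/(16.0+8.10) = 0.4694 d⁻¹.
1/θ_c = 0.4694 − 0.0878 = 0.3816 d⁻¹, so θ_c = 2.620 d.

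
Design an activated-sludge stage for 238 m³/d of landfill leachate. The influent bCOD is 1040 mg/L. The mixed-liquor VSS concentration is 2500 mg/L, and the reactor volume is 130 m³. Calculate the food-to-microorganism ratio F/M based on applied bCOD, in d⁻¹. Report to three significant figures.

Food-to-microorganism ratio F/M = Q S₀ / (V X) = 238 × 1040 / (130.0 × 2500) = 0.7616 d⁻¹.

F/M ≈ 0.762 d⁻¹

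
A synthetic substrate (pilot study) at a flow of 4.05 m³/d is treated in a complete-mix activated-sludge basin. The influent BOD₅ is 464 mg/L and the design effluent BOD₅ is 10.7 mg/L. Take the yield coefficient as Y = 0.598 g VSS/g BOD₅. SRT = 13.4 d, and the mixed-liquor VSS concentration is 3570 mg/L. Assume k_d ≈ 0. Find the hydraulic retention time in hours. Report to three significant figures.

τ ≈ 24.4 h

Biomass mass balance (decay neglected): V·X = Y·Q·(S₀ − S)·θ_c, so V = 0.598 × 4.05 × (464 − 10.7) × 13.4 / 3570 = 4.121 m³.
HRT = V/Q = 4.121 m³ / 4.05 m³·d⁻¹ = 1.017 d × 24 = 24.42 h.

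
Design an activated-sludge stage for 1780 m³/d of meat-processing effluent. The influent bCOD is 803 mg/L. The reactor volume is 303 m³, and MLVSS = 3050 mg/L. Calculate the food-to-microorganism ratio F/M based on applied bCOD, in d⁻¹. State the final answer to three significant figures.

F/M ≈ 1.55 d⁻¹

F/M = Q·S₀ / (V·X) = 1780 × 803 / (303.0 × 3050) = 1.547 g bCOD·(g VSS·d)⁻¹.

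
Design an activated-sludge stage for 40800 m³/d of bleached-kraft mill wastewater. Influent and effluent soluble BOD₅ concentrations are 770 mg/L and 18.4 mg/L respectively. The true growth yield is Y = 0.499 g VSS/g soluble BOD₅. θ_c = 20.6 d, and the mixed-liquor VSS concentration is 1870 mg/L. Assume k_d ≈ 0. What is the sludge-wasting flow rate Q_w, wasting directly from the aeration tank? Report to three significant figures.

Q_w ≈ 8180 m³/d

V·X = Y·Q·ΔS·θ_c gives V = 0.499 × 40800 × (770 − 18.4) × 20.6 / 1870 = 168567 m³.
With mixed-liquor wasting, θ_c = V/Q_w, so Q_w = V/θ_c = 168567/20.6 = 8183 m³/d.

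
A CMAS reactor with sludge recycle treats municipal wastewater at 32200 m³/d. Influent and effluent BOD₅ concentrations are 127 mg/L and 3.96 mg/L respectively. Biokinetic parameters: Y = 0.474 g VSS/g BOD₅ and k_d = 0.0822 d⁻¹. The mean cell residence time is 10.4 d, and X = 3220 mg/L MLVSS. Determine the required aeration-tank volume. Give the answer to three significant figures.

V ≈ 3270 m³

Steady-state biomass mass balance: V·X·(1 + k_d·θ_c) = Y·Q·(S₀ − S)·θ_c, so V = 0.474 × 32200 × (127 − 3.96) × 10.4 / [3220 × (1 + 0.0822 × 10.4)] = 1.95×10^7 / 5973 = 3270 m³.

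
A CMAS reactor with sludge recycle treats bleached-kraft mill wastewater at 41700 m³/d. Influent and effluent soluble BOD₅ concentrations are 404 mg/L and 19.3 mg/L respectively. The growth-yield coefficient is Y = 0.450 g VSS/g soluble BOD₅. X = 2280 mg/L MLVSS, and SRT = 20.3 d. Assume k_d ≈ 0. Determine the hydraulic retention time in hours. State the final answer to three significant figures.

V·X = Y·Q·ΔS·θ_c gives V = 0.450 × 41700 × (404 − 19.3) × 20.3 / 2280 = 64273 m³.
Hydraulic retention time τ = V/Q = 64273 / 41700 = 1.541 d = 36.99 h.

τ ≈ 37.0 h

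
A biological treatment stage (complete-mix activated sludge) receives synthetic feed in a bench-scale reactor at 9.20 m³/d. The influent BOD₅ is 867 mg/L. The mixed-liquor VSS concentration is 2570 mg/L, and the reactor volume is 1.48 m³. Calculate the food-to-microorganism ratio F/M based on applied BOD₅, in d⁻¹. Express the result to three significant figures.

F/M = Q·S₀ / (V·X) = 9.20 × 867 / (1.480 × 2570) = 2.097 g BOD₅·(g VSS·d)⁻¹.

F/M ≈ 2.10 d⁻¹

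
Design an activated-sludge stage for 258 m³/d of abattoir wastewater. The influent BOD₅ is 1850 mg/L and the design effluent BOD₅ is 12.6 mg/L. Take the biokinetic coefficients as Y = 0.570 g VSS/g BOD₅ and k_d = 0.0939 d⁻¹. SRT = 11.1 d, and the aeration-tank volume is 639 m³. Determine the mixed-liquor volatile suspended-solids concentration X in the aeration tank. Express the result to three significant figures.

X = Y·Q·ΔS·θ_c / [V·(1 + k_d θ_c)] = 0.570 × 258 × (1850 − 12.6) × 11.1 / [639 × (1 + 0.0939 × 11.1)] = 2298 mg/L.

X ≈ 2300 mg/L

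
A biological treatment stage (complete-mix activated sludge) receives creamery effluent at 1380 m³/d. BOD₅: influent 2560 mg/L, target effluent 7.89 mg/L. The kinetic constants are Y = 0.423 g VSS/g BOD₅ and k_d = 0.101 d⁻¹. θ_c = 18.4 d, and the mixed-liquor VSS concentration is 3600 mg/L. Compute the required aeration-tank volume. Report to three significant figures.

V ≈ 2660 m³

Steady-state biomass mass balance: V·X·(1 + k_d·θ_c) = Y·Q·(S₀ − S)·θ_c, so V = 0.423 × 1380 × (2560 − 7.89) × 18.4 / [3600 × (1 + 0.101 × 18.4)] = 2.74×10^7 / 10290 = 2664 m³.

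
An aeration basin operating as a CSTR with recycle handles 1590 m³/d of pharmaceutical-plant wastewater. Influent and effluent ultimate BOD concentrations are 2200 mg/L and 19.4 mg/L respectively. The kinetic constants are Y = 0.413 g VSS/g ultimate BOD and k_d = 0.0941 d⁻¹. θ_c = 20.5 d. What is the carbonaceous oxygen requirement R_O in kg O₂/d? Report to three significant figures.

R_O ≈ 2770 kg O₂/d

Observed yield with endogenous decay: Y_obs = Y / (1 + k_d·θ_c) = 0.413 / (1 + 0.0941 × 20.5) = 0.413 / 2.929 = 0.1410 g VSS/g ultimate BOD.
ΔS = 2200 − 19.4 = 2181 mg/L, so the substrate removal rate is 1590 × 2181/1000 = 3467 kg ultimate BOD/d.
P_X = Y_obs·Q·(S₀ − S) = 0.1410 × 3467 = 488.9 kg VSS/d.
Carbonaceous O₂ demand = substrate oxidised − cell-mass equivalent = 3467 − 1.42 × 488.9 = 2773 kg O₂/d.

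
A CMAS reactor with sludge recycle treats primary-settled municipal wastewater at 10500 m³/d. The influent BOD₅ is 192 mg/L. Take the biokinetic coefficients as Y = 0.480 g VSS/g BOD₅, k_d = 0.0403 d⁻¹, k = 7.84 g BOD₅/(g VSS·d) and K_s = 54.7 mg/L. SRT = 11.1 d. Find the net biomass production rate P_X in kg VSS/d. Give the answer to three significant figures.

For a completely mixed reactor with recycle the Lawrence–McCarty relation gives S = K_s·(1 + k_d·θ_c) / [θ_c·(Y·k − k_d) − 1] = 54.7 × (1 + 0.0403 × 11.1) / [11.1 × (0.480 × 7.84 − 0.0403) − 1] = 79.17 / 40.32 = 1.963 mg/L.
The observed yield is Y_obs = Y/(1 + k_d·θ_c) = 0.480 / (1 + 0.0403 × 11.1) = 0.480 / 1.447 = 0.3316 g VSS per g BOD₅ removed.
ΔS = 192 − 1.96 = 190.0 mg/L, so the substrate removal rate is 10500 × 190.0/1000 = 1995 kg BOD₅/d.
So the net sludge growth is P_X = 0.3316 × 1995 = 661.8 kg VSS/d.

P_X ≈ 662 kg VSS/d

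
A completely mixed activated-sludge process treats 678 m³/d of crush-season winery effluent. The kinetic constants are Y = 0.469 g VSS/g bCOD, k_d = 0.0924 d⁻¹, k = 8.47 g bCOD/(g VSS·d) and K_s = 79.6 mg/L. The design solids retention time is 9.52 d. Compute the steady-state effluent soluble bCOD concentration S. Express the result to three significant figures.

For a completely mixed reactor with recycle the Lawrence–McCarty relation gives S = K_s·(1 + k_d·θ_c) / [θ_c·(Y·k − k_d) − 1] = 79.6 × (1 + 0.0924 × 9.52) / [9.52 × (0.469 × 8.47 − 0.0924) − 1] = 149.6 / 35.94 = 4.163 mg/L.

S ≈ 4.16 mg/L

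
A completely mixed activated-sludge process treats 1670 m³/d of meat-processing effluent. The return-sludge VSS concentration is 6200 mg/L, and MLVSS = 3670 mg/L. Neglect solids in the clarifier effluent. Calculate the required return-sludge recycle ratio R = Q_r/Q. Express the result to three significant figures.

Solids balance on the clarifier gives (1+R)X = R·X_r, so R = X/(X_r − X) = 3670 / (6200 − 3670) = 1.451.

R ≈ 1.45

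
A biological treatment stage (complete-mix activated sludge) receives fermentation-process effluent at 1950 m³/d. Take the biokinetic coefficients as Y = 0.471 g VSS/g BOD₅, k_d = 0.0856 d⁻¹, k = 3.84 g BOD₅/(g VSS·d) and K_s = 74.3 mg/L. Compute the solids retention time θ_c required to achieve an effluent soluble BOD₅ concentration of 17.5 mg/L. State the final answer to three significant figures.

θ_c ≈ 3.86 d

From 1/θ_c = Y·k·S/(K_s + S) − k_d: Y·k·S/(K_s+S) = 0.471 × 3.84 × 17.5 / (74.3 + 17.5) = 0.3448 d⁻¹.
θ_c = 1/(μ − k_d) = 1/(0.3448 − 0.0856) = 1/0.2592 = 3.858 d.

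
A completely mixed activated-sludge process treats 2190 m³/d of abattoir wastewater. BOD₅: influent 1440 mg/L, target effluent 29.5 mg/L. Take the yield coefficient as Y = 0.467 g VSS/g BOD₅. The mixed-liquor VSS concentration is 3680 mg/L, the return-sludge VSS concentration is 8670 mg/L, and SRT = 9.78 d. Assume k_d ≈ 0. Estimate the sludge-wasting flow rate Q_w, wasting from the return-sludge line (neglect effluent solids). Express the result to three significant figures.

With k_d = 0 the design equation reduces to V = Y Q (S₀−S) θ_c / X = 0.467 × 2190 × (1440 − 29.5) × 9.78 / 3680 = 3834 m³.
Q_w = (V·X)/(θ_c X_r) = 3834 × 3680 / (9.78 × 8670) = 166.4 m³/d.

Q_w ≈ 166 m³/d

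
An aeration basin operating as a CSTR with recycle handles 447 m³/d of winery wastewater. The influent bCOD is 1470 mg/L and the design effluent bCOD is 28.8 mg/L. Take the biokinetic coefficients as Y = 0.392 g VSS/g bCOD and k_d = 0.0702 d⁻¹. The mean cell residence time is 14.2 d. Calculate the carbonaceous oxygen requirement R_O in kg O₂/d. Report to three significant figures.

Correct the yield for decay: Y_obs = Y/(1 + k_d θ_c) = 0.392 / (1 + 0.0702 × 14.2) = 0.392 / 1.997 = 0.1963.
Q·(S₀ − S) = 447 × (1470 − 28.8) × 10⁻³ = 644.2 kg/d removed.
Biomass synthesised: P_X = Y_obs × 644.2 = 126.5 kg VSS/d.
Carbonaceous O₂ demand = substrate oxidised − cell-mass equivalent = 644.2 − 1.42 × 126.5 = 464.6 kg O₂/d.

R_O ≈ 465 kg O₂/d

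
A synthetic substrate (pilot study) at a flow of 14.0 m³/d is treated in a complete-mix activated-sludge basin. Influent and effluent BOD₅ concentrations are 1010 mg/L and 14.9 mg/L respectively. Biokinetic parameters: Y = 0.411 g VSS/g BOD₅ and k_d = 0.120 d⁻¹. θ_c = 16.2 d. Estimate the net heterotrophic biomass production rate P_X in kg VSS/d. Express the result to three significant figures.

Observed yield with endogenous decay: Y_obs = Y / (1 + k_d·θ_c) = 0.411 / (1 + 0.120 × 16.2) = 0.411 / 2.944 = 0.1396 g VSS/g BOD₅.
ΔS = 1010 − 14.9 = 995.1 mg/L, so the substrate removal rate is 14.0 × 995.1/1000 = 13.93 kg BOD₅/d.
P_X = Y_obs · Q(S₀ − S) = 0.1396 × 13.93 = 1.945 kg VSS/d.

P_X ≈ 1.94 kg VSS/d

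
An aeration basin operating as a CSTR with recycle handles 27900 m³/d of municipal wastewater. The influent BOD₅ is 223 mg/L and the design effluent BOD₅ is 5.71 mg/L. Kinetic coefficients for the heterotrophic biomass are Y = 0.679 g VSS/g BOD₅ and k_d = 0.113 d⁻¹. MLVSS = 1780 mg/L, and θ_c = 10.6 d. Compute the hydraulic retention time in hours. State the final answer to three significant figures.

τ ≈ 9.59 h

Steady-state biomass mass balance: V·X·(1 + k_d·θ_c) = Y·Q·(S₀ − S)·θ_c, so V = 0.679 × 27900 × (223 − 5.71) × 10.6 / [1780 × (1 + 0.113 × 10.6)] = 4.36×10^7 / 3912 = 11154 m³.
τ = V/Q = 11154/27900 = 0.3998 d, or 9.594 h.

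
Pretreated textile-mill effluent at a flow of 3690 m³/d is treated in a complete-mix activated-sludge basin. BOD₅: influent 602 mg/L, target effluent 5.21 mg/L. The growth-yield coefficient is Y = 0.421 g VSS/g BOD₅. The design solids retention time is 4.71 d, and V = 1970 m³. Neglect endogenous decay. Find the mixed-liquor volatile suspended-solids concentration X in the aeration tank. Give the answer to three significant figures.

X ≈ 2220 mg/L

X = Y·Q·ΔS·θ_c / V = 0.421 × 3690 × (602 − 5.21) × 4.71 / 1970 = 2217 mg/L.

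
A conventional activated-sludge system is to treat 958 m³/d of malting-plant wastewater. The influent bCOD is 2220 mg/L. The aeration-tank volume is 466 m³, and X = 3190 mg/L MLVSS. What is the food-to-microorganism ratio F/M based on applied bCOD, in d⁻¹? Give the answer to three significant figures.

Food-to-microorganism ratio F/M = Q S₀ / (V X) = 958 × 2220 / (466.0 × 3190) = 1.431 d⁻¹.

F/M ≈ 1.43 d⁻¹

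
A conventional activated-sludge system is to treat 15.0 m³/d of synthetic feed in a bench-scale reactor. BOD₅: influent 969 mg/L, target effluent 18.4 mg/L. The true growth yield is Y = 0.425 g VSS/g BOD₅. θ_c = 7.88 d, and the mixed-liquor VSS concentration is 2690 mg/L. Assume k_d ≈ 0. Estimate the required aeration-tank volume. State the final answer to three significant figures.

V ≈ 17.8 m³

Biomass mass balance (decay neglected): V·X = Y·Q·(S₀ − S)·θ_c, so V = 0.425 × 15.0 × (969 − 18.4) × 7.88 / 2690 = 17.75 m³.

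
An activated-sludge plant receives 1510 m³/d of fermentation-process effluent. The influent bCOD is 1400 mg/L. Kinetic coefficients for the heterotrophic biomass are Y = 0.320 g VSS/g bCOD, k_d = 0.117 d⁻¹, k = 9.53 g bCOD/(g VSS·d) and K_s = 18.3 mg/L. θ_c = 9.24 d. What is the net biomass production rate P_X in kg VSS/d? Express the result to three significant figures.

From the Monod/SRT balance for a CMAS, S = K_s·(1+k_d θ_c)/[θ_c·(Y k − k_d) − 1] = 18.3 × (1 + 0.117 × 9.24) / [9.24 × (0.320 × 9.53 − 0.117) − 1] = 38.08 / 26.10 = 1.459 mg/L.
Correct the yield for decay: Y_obs = Y/(1 + k_d θ_c) = 0.320 / (1 + 0.117 × 9.24) = 0.320 / 2.081 = 0.1538.
Substrate removed = Q·(S₀ − S) = 1510 m³/d × (1400 − 1.46) g/m³ = 2.11×10^6 g/d = 2112 kg/d.
So the net sludge growth is P_X = 0.1538 × 2112 = 324.7 kg VSS/d.

P_X ≈ 325 kg VSS/d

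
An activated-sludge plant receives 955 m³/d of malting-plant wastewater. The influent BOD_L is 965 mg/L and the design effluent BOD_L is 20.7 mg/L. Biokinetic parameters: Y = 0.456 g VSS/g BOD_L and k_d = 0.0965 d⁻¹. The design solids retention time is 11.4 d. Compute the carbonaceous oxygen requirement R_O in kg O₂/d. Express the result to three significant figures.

R_O ≈ 624 kg O₂/d

Y_obs = Y / (1 + k_d θ_c) = 0.456 / (1 + 0.0965 × 11.4) = 0.456 / 2.100 = 0.2171.
Q·(S₀ − S) = 955 × (965 − 20.7) × 10⁻³ = 901.8 kg/d removed.
P_X = Y_obs·Q·(S₀ − S) = 0.2171 × 901.8 = 195.8 kg VSS/d.
R_O = Q·(S₀ − S) − 1.42·P_X = 901.8 − 1.42 × 195.8 = 623.8 kg O₂/d.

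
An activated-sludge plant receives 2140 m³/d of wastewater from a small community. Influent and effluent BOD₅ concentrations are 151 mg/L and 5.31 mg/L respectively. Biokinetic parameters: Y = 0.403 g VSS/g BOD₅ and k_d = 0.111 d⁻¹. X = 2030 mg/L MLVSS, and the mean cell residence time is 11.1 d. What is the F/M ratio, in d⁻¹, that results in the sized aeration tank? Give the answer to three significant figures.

From the SRT design equation V = Y Q (S₀−S) θ_c / [X (1 + k_d θ_c)] = 0.403 × 2140 × (151 − 5.31) × 11.1 / [2030 × (1 + 0.111 × 11.1)] = 1.39×10^6 / 4531 = 307.8 m³.
F/M = Q·S₀ / (V·X) = 2140 × 151 / (307.8 × 2030) = 0.5172 g BOD₅·(g VSS·d)⁻¹.

F/M ≈ 0.517 d⁻¹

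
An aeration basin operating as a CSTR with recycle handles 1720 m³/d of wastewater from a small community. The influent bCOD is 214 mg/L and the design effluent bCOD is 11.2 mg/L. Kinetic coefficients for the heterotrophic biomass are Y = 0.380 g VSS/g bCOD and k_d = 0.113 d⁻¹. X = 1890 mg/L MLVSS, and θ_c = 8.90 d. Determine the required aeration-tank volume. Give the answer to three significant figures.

V ≈ 311 m³

From the SRT design equation V = Y Q (S₀−S) θ_c / [X (1 + k_d θ_c)] = 0.380 × 1720 × (214 − 11.2) × 8.90 / [1890 × (1 + 0.113 × 8.90)] = 1.18×10^6 / 3791 = 311.2 m³.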